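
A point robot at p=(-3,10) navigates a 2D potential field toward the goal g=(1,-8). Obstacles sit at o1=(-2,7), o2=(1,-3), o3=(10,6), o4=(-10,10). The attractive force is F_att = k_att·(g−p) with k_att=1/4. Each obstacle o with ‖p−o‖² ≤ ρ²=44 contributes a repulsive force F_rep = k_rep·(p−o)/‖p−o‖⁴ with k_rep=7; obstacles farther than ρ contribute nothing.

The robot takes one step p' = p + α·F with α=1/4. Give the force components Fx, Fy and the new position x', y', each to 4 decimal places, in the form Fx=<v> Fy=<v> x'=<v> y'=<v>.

Fx=0.9300 Fy=-4.2900 x'=-2.7675 y'=8.9275

F_att = 1/4·(g−p) = 1/4·(4,-18) = (1.0000,-4.5000)
o1: d²=10 ≤ ρ²=44; F_rep = 7·(-1,3)/10² = (-0.0700,0.2100)
o2: d²=185 > ρ²=44 → inactive
o3: d²=185 > ρ²=44 → inactive
o4: d²=49 > ρ²=44 → inactive
F = F_att + ΣF_rep = (0.9300,-4.2900)
p' = p + 1/4·F = (-2.7675,8.9275)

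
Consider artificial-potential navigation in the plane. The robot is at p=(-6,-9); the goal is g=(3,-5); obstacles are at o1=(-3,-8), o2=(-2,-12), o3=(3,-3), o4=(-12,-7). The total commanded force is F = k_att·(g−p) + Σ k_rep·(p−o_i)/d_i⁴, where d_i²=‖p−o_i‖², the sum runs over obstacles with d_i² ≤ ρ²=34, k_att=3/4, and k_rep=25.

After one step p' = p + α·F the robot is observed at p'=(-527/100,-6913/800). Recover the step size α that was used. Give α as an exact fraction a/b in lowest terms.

α = 1/8

F_att = 3/4·(g−p) = 3/4·(9,4) = (6.7500,3.0000)
o1: d²=10 ≤ ρ²=34; F_rep = 25·(-3,-1)/10² = (-0.7500,-0.2500)
o2: d²=25 ≤ ρ²=34; F_rep = 25·(-4,3)/25² = (-0.1600,0.1200)
o3: d²=117 > ρ²=34 → inactive
o4: d²=40 > ρ²=34 → inactive
F = F_att + ΣF_rep = (5.8400,2.8700)
Δp = p'−p = (0.7300,0.3588); α = Δx/Fx = (73/100) / (146/25) = 1/8
check: Δy/Fy = (287/800) / (287/100) = 1/8 ✓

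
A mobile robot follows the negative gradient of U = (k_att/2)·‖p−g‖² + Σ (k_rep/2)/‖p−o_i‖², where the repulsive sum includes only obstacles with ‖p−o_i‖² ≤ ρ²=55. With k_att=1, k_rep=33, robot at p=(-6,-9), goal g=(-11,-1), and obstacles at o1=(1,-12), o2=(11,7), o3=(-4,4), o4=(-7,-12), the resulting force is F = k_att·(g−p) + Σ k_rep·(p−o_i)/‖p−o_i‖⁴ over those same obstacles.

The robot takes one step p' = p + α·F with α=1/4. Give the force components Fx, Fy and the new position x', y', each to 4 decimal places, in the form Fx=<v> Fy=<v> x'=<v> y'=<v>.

F_att = 1·(g−p) = 1·(-5,8) = (-5.0000,8.0000)
o1: d²=58 > ρ²=55 → inactive
o2: d²=545 > ρ²=55 → inactive
o3: d²=173 > ρ²=55 → inactive
o4: d²=10 ≤ ρ²=55; F_rep = 33·(1,3)/10² = (0.3300,0.9900)
F = F_att + ΣF_rep = (-4.6700,8.9900)
p' = p + 1/4·F = (-7.1675,-6.7525)

Fx=-4.6700 Fy=8.9900 x'=-7.1675 y'=-6.7525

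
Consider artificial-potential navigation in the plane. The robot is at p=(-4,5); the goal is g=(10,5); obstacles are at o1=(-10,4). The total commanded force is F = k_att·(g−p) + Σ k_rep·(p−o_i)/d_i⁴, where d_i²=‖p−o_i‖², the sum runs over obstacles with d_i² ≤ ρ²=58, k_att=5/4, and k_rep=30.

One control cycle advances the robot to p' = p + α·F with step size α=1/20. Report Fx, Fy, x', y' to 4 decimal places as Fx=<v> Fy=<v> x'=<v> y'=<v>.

Fx=17.6315 Fy=0.0219 x'=-3.1184 y'=5.0011

F_att = 5/4·(g−p) = 5/4·(14,0) = (17.5000,0.0000)
o1: d²=37 ≤ ρ²=58; F_rep = 30·(6,1)/37² = (0.1315,0.0219)
F = F_att + ΣF_rep = (17.6315,0.0219)
p' = p + 1/20·F = (-3.1184,5.0011)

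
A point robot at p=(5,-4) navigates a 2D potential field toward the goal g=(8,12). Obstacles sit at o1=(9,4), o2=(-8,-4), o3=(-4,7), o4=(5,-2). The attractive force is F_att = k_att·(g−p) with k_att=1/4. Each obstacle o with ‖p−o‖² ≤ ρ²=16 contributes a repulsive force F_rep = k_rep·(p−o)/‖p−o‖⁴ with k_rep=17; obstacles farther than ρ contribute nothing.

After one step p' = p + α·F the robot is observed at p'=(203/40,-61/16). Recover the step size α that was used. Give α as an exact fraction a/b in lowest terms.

F_att = 1/4·(g−p) = 1/4·(3,16) = (0.7500,4.0000)
o1: d²=80 > ρ²=16 → inactive
o2: d²=169 > ρ²=16 → inactive
o3: d²=202 > ρ²=16 → inactive
o4: d²=4 ≤ ρ²=16; F_rep = 17·(0,-2)/4² = (0.0000,-2.1250)
F = F_att + ΣF_rep = (0.7500,1.8750)
Δp = p'−p = (0.0750,0.1875); α = Δx/Fx = (3/40) / (3/4) = 1/10
check: Δy/Fy = (3/16) / (15/8) = 1/10 ✓

α = 1/10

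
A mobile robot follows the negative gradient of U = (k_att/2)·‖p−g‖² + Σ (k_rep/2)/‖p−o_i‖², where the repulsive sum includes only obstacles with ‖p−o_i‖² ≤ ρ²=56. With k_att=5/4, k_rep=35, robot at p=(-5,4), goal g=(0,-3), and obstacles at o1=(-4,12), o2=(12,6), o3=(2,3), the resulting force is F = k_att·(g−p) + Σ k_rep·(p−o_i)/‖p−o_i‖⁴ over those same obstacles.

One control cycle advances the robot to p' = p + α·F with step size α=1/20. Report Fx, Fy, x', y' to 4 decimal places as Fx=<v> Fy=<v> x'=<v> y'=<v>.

Fx=6.1520 Fy=-8.7360 x'=-4.6924 y'=3.5632

F_att = 5/4·(g−p) = 5/4·(5,-7) = (6.2500,-8.7500)
o1: d²=65 > ρ²=56 → inactive
o2: d²=293 > ρ²=56 → inactive
o3: d²=50 ≤ ρ²=56; F_rep = 35·(-7,1)/50² = (-0.0980,0.0140)
F = F_att + ΣF_rep = (6.1520,-8.7360)
p' = p + 1/20·F = (-4.6924,3.5632)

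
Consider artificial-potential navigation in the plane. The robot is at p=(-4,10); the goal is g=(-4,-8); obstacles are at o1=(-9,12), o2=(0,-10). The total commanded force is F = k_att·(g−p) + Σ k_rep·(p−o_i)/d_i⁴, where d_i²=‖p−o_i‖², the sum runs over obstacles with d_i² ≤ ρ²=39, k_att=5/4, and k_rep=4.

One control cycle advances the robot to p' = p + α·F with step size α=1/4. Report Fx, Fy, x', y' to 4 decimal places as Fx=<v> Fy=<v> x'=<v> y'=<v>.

F_att = 5/4·(g−p) = 5/4·(0,-18) = (0.0000,-22.5000)
o1: d²=29 ≤ ρ²=39; F_rep = 4·(5,-2)/29² = (0.0238,-0.0095)
o2: d²=416 > ρ²=39 → inactive
F = F_att + ΣF_rep = (0.0238,-22.5095)
p' = p + 1/4·F = (-3.9941,4.3726)

Fx=0.0238 Fy=-22.5095 x'=-3.9941 y'=4.3726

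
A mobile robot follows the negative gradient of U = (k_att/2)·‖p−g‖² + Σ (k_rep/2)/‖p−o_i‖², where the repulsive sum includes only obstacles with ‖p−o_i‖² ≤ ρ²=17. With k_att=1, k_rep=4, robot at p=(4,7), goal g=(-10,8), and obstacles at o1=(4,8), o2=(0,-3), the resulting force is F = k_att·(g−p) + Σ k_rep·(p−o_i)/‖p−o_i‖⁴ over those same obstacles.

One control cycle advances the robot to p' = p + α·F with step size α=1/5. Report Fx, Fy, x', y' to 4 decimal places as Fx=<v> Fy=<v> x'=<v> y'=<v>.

F_att = 1·(g−p) = 1·(-14,1) = (-14.0000,1.0000)
o1: d²=1 ≤ ρ²=17; F_rep = 4·(0,-1)/1² = (0.0000,-4.0000)
o2: d²=116 > ρ²=17 → inactive
F = F_att + ΣF_rep = (-14.0000,-3.0000)
p' = p + 1/5·F = (1.2000,6.4000)

Fx=-14.0000 Fy=-3.0000 x'=1.2000 y'=6.4000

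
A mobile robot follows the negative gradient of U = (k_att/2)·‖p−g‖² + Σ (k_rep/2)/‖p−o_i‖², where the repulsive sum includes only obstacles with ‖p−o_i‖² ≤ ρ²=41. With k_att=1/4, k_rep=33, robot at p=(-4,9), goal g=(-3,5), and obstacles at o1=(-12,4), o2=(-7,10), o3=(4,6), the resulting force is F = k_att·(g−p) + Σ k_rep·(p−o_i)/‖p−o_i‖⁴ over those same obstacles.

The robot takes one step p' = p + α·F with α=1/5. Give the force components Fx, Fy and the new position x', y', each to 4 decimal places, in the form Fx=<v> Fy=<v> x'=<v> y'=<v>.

Fx=1.2400 Fy=-1.3300 x'=-3.7520 y'=8.7340

F_att = 1/4·(g−p) = 1/4·(1,-4) = (0.2500,-1.0000)
o1: d²=89 > ρ²=41 → inactive
o2: d²=10 ≤ ρ²=41; F_rep = 33·(3,-1)/10² = (0.9900,-0.3300)
o3: d²=73 > ρ²=41 → inactive
F = F_att + ΣF_rep = (1.2400,-1.3300)
p' = p + 1/5·F = (-3.7520,8.7340)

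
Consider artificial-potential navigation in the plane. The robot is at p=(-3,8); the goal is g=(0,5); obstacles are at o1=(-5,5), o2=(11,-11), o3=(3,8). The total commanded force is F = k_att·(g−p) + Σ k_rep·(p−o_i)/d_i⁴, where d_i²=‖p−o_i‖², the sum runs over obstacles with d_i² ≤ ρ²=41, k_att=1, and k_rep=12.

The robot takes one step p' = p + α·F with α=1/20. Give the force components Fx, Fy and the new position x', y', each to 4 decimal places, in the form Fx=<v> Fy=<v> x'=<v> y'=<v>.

F_att = 1·(g−p) = 1·(3,-3) = (3.0000,-3.0000)
o1: d²=13 ≤ ρ²=41; F_rep = 12·(2,3)/13² = (0.1420,0.2130)
o2: d²=557 > ρ²=41 → inactive
o3: d²=36 ≤ ρ²=41; F_rep = 12·(-6,0)/36² = (-0.0556,0.0000)
F = F_att + ΣF_rep = (3.0865,-2.7870)
p' = p + 1/20·F = (-2.8457,7.8607)

Fx=3.0865 Fy=-2.7870 x'=-2.8457 y'=7.8607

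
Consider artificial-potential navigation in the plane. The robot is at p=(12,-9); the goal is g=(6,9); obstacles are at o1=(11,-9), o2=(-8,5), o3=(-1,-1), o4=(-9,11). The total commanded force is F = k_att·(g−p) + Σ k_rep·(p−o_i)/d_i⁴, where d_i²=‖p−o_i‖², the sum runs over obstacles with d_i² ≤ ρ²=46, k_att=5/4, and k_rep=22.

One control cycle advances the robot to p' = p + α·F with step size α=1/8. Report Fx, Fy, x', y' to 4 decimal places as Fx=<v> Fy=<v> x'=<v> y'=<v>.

Fx=14.5000 Fy=22.5000 x'=13.8125 y'=-6.1875

F_att = 5/4·(g−p) = 5/4·(-6,18) = (-7.5000,22.5000)
o1: d²=1 ≤ ρ²=46; F_rep = 22·(1,0)/1² = (22.0000,0.0000)
o2: d²=596 > ρ²=46 → inactive
o3: d²=233 > ρ²=46 → inactive
o4: d²=841 > ρ²=46 → inactive
F = F_att + ΣF_rep = (14.5000,22.5000)
p' = p + 1/8·F = (13.8125,-6.1875)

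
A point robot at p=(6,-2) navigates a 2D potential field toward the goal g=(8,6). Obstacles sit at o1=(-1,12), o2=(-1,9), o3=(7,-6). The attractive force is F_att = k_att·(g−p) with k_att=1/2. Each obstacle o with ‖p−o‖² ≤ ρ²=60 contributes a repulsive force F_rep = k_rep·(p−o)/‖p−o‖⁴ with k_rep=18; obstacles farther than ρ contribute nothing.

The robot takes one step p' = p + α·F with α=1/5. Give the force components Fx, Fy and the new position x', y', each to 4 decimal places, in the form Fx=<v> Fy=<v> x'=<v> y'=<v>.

Fx=0.9377 Fy=4.2491 x'=6.1875 y'=-1.1502

F_att = 1/2·(g−p) = 1/2·(2,8) = (1.0000,4.0000)
o1: d²=245 > ρ²=60 → inactive
o2: d²=170 > ρ²=60 → inactive
o3: d²=17 ≤ ρ²=60; F_rep = 18·(-1,4)/17² = (-0.0623,0.2491)
F = F_att + ΣF_rep = (0.9377,4.2491)
p' = p + 1/5·F = (6.1875,-1.1502)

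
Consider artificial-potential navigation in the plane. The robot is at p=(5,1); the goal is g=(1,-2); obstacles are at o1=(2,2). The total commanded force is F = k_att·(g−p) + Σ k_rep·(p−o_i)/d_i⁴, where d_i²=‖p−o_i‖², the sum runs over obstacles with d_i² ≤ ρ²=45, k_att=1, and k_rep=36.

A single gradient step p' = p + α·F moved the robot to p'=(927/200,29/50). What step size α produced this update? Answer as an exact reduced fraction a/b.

F_att = 1·(g−p) = 1·(-4,-3) = (-4.0000,-3.0000)
o1: d²=10 ≤ ρ²=45; F_rep = 36·(3,-1)/10² = (1.0800,-0.3600)
F = F_att + ΣF_rep = (-2.9200,-3.3600)
Δp = p'−p = (-0.3650,-0.4200); α = Δx/Fx = (-73/200) / (-73/25) = 1/8
check: Δy/Fy = (-21/50) / (-84/25) = 1/8 ✓

α = 1/8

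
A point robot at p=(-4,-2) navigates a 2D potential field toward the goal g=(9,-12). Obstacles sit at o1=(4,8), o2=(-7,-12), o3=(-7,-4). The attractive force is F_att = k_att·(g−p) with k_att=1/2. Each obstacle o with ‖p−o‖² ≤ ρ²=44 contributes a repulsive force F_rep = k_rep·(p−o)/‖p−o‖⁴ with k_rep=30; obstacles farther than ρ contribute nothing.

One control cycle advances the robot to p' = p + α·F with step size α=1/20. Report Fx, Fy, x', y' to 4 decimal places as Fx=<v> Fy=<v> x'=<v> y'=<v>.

Fx=7.0325 Fy=-4.6450 x'=-3.6484 y'=-2.2322

F_att = 1/2·(g−p) = 1/2·(13,-10) = (6.5000,-5.0000)
o1: d²=164 > ρ²=44 → inactive
o2: d²=109 > ρ²=44 → inactive
o3: d²=13 ≤ ρ²=44; F_rep = 30·(3,2)/13² = (0.5325,0.3550)
F = F_att + ΣF_rep = (7.0325,-4.6450)
p' = p + 1/20·F = (-3.6484,-2.2322)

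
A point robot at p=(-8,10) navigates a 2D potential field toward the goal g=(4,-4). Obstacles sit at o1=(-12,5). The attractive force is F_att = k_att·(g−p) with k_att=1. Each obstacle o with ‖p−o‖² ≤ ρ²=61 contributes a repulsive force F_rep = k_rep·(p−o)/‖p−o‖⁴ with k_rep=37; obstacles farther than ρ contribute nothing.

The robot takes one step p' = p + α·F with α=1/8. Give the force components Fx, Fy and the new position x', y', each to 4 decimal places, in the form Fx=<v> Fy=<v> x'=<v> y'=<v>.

F_att = 1·(g−p) = 1·(12,-14) = (12.0000,-14.0000)
o1: d²=41 ≤ ρ²=61; F_rep = 37·(4,5)/41² = (0.0880,0.1101)
F = F_att + ΣF_rep = (12.0880,-13.8899)
p' = p + 1/8·F = (-6.4890,8.2638)

Fx=12.0880 Fy=-13.8899 x'=-6.4890 y'=8.2638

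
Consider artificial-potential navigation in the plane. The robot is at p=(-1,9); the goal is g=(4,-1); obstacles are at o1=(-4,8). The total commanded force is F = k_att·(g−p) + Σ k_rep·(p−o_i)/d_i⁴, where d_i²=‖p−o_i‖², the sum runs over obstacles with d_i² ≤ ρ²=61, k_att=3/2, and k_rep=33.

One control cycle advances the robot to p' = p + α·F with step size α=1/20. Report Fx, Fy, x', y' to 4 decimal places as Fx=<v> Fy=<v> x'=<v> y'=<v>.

F_att = 3/2·(g−p) = 3/2·(5,-10) = (7.5000,-15.0000)
o1: d²=10 ≤ ρ²=61; F_rep = 33·(3,1)/10² = (0.9900,0.3300)
F = F_att + ΣF_rep = (8.4900,-14.6700)
p' = p + 1/20·F = (-0.5755,8.2665)

Fx=8.4900 Fy=-14.6700 x'=-0.5755 y'=8.2665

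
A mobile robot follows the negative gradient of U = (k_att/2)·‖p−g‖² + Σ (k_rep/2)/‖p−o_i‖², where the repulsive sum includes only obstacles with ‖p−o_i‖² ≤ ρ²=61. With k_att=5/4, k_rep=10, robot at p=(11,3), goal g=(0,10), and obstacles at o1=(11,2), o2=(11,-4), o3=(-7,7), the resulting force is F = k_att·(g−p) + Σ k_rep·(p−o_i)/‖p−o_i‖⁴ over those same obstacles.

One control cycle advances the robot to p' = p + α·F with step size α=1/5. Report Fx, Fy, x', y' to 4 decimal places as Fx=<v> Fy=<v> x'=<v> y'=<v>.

Fx=-13.7500 Fy=18.7792 x'=8.2500 y'=6.7558

F_att = 5/4·(g−p) = 5/4·(-11,7) = (-13.7500,8.7500)
o1: d²=1 ≤ ρ²=61; F_rep = 10·(0,1)/1² = (0.0000,10.0000)
o2: d²=49 ≤ ρ²=61; F_rep = 10·(0,7)/49² = (0.0000,0.0292)
o3: d²=340 > ρ²=61 → inactive
F = F_att + ΣF_rep = (-13.7500,18.7792)
p' = p + 1/5·F = (8.2500,6.7558)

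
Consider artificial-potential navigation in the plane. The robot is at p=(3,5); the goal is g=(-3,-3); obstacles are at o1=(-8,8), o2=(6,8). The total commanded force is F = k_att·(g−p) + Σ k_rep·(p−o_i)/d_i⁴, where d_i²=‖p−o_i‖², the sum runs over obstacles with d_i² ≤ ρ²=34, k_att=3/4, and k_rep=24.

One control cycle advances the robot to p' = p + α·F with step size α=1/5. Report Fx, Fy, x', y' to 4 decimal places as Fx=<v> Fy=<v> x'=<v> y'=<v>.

F_att = 3/4·(g−p) = 3/4·(-6,-8) = (-4.5000,-6.0000)
o1: d²=130 > ρ²=34 → inactive
o2: d²=18 ≤ ρ²=34; F_rep = 24·(-3,-3)/18² = (-0.2222,-0.2222)
F = F_att + ΣF_rep = (-4.7222,-6.2222)
p' = p + 1/5·F = (2.0556,3.7556)

Fx=-4.7222 Fy=-6.2222 x'=2.0556 y'=3.7556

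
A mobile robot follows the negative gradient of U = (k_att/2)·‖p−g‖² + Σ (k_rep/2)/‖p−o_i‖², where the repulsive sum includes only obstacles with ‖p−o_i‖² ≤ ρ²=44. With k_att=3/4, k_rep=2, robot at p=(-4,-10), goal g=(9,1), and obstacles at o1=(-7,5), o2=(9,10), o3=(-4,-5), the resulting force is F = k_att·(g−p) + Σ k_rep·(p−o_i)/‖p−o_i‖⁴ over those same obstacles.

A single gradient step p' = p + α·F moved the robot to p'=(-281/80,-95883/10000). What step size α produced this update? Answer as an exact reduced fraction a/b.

F_att = 3/4·(g−p) = 3/4·(13,11) = (9.7500,8.2500)
o1: d²=234 > ρ²=44 → inactive
o2: d²=569 > ρ²=44 → inactive
o3: d²=25 ≤ ρ²=44; F_rep = 2·(0,-5)/25² = (0.0000,-0.0160)
F = F_att + ΣF_rep = (9.7500,8.2340)
Δp = p'−p = (0.4875,0.4117); α = Δx/Fx = (39/80) / (39/4) = 1/20
check: Δy/Fy = (4117/10000) / (4117/500) = 1/20 ✓

α = 1/20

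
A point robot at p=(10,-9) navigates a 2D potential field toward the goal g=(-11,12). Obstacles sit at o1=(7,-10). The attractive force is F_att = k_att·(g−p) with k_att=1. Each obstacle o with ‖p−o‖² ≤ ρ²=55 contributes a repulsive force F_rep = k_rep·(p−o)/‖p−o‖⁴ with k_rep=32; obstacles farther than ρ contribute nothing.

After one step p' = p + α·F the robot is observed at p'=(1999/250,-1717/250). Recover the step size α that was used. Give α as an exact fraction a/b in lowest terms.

α = 1/10

F_att = 1·(g−p) = 1·(-21,21) = (-21.0000,21.0000)
o1: d²=10 ≤ ρ²=55; F_rep = 32·(3,1)/10² = (0.9600,0.3200)
F = F_att + ΣF_rep = (-20.0400,21.3200)
Δp = p'−p = (-2.0040,2.1320); α = Δx/Fx = (-501/250) / (-501/25) = 1/10
check: Δy/Fy = (533/250) / (533/25) = 1/10 ✓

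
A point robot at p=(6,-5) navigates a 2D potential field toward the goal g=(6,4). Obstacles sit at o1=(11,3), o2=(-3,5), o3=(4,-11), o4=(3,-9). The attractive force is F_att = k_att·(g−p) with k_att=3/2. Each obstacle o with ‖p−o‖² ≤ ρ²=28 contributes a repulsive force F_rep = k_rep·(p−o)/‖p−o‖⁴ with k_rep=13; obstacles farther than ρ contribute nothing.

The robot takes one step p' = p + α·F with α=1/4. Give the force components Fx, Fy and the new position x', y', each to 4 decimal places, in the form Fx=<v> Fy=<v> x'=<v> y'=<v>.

Fx=0.0624 Fy=13.5832 x'=6.0156 y'=-1.6042

F_att = 3/2·(g−p) = 3/2·(0,9) = (0.0000,13.5000)
o1: d²=89 > ρ²=28 → inactive
o2: d²=181 > ρ²=28 → inactive
o3: d²=40 > ρ²=28 → inactive
o4: d²=25 ≤ ρ²=28; F_rep = 13·(3,4)/25² = (0.0624,0.0832)
F = F_att + ΣF_rep = (0.0624,13.5832)
p' = p + 1/4·F = (6.0156,-1.6042)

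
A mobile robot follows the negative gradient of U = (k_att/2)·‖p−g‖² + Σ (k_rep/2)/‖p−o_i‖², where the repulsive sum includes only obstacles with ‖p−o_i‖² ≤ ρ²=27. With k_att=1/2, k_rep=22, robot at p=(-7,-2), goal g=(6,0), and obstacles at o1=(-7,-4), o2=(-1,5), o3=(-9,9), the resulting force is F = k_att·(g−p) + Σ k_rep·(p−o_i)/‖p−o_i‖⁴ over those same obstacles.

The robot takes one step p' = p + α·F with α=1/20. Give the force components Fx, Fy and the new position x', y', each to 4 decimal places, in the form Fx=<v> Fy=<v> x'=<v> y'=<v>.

Fx=6.5000 Fy=3.7500 x'=-6.6750 y'=-1.8125

F_att = 1/2·(g−p) = 1/2·(13,2) = (6.5000,1.0000)
o1: d²=4 ≤ ρ²=27; F_rep = 22·(0,2)/4² = (0.0000,2.7500)
o2: d²=85 > ρ²=27 → inactive
o3: d²=125 > ρ²=27 → inactive
F = F_att + ΣF_rep = (6.5000,3.7500)
p' = p + 1/20·F = (-6.6750,-1.8125)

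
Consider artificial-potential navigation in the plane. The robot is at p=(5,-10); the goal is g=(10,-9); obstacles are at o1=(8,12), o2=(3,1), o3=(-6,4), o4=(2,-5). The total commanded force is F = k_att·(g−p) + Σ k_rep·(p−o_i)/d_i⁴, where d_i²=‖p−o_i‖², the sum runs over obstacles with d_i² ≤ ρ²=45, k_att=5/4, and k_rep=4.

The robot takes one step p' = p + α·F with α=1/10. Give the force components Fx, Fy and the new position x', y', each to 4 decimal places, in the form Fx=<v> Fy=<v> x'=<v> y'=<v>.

Fx=6.2604 Fy=1.2327 x'=5.6260 y'=-9.8767

F_att = 5/4·(g−p) = 5/4·(5,1) = (6.2500,1.2500)
o1: d²=493 > ρ²=45 → inactive
o2: d²=125 > ρ²=45 → inactive
o3: d²=317 > ρ²=45 → inactive
o4: d²=34 ≤ ρ²=45; F_rep = 4·(3,-5)/34² = (0.0104,-0.0173)
F = F_att + ΣF_rep = (6.2604,1.2327)
p' = p + 1/10·F = (5.6260,-9.8767)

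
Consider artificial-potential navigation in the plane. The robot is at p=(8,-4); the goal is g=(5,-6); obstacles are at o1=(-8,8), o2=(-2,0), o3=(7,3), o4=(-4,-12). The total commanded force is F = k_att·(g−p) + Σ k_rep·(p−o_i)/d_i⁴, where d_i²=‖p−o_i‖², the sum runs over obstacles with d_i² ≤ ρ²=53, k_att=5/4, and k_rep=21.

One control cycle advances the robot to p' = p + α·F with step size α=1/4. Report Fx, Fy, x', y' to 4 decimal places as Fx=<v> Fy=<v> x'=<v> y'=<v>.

Fx=-3.7416 Fy=-2.5588 x'=7.0646 y'=-4.6397

F_att = 5/4·(g−p) = 5/4·(-3,-2) = (-3.7500,-2.5000)
o1: d²=400 > ρ²=53 → inactive
o2: d²=116 > ρ²=53 → inactive
o3: d²=50 ≤ ρ²=53; F_rep = 21·(1,-7)/50² = (0.0084,-0.0588)
o4: d²=208 > ρ²=53 → inactive
F = F_att + ΣF_rep = (-3.7416,-2.5588)
p' = p + 1/4·F = (7.0646,-4.6397)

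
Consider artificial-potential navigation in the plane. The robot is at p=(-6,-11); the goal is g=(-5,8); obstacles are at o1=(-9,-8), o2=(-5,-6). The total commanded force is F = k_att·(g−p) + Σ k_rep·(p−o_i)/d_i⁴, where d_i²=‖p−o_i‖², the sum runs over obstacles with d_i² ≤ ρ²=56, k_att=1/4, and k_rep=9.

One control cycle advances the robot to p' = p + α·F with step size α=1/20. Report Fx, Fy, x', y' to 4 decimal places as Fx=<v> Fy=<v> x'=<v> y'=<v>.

Fx=0.3200 Fy=4.6001 x'=-5.9840 y'=-10.7700

F_att = 1/4·(g−p) = 1/4·(1,19) = (0.2500,4.7500)
o1: d²=18 ≤ ρ²=56; F_rep = 9·(3,-3)/18² = (0.0833,-0.0833)
o2: d²=26 ≤ ρ²=56; F_rep = 9·(-1,-5)/26² = (-0.0133,-0.0666)
F = F_att + ΣF_rep = (0.3200,4.6001)
p' = p + 1/20·F = (-5.9840,-10.7700)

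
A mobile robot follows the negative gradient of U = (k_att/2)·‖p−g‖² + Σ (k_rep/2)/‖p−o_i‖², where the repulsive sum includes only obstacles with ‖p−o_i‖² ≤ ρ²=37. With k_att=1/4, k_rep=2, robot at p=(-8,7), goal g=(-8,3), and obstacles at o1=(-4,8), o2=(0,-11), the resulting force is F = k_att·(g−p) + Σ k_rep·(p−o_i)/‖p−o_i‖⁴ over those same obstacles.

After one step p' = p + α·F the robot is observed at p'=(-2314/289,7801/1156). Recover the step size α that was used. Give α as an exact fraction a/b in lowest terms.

F_att = 1/4·(g−p) = 1/4·(0,-4) = (0.0000,-1.0000)
o1: d²=17 ≤ ρ²=37; F_rep = 2·(-4,-1)/17² = (-0.0277,-0.0069)
o2: d²=388 > ρ²=37 → inactive
F = F_att + ΣF_rep = (-0.0277,-1.0069)
Δp = p'−p = (-0.0069,-0.2517); α = Δx/Fx = (-2/289) / (-8/289) = 1/4
check: Δy/Fy = (-291/1156) / (-291/289) = 1/4 ✓

α = 1/4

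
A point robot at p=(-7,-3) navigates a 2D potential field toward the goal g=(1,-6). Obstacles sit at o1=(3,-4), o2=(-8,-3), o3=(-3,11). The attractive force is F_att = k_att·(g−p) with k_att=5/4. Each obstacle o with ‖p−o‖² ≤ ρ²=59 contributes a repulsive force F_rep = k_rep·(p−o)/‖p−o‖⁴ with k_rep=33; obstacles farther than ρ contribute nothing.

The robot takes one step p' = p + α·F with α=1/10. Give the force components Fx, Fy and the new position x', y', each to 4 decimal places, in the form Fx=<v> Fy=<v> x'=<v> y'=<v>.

F_att = 5/4·(g−p) = 5/4·(8,-3) = (10.0000,-3.7500)
o1: d²=101 > ρ²=59 → inactive
o2: d²=1 ≤ ρ²=59; F_rep = 33·(1,0)/1² = (33.0000,0.0000)
o3: d²=212 > ρ²=59 → inactive
F = F_att + ΣF_rep = (43.0000,-3.7500)
p' = p + 1/10·F = (-2.7000,-3.3750)

Fx=43.0000 Fy=-3.7500 x'=-2.7000 y'=-3.3750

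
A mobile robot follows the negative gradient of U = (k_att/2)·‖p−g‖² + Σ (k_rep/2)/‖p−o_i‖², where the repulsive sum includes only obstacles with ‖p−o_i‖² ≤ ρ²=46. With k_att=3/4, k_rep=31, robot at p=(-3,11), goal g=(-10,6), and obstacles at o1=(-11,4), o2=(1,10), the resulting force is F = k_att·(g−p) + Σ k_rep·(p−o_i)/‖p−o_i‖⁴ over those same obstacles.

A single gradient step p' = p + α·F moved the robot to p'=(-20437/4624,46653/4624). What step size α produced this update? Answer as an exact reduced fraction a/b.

α = 1/4

F_att = 3/4·(g−p) = 3/4·(-7,-5) = (-5.2500,-3.7500)
o1: d²=113 > ρ²=46 → inactive
o2: d²=17 ≤ ρ²=46; F_rep = 31·(-4,1)/17² = (-0.4291,0.1073)
F = F_att + ΣF_rep = (-5.6791,-3.6427)
Δp = p'−p = (-1.4198,-0.9107); α = Δx/Fx = (-6565/4624) / (-6565/1156) = 1/4
check: Δy/Fy = (-4211/4624) / (-4211/1156) = 1/4 ✓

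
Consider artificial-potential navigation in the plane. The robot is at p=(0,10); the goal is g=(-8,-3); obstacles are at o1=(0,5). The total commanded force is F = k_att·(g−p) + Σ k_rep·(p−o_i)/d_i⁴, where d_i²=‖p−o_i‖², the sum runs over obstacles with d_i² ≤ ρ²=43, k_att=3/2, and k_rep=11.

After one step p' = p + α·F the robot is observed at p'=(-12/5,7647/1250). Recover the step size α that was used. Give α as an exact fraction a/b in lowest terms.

F_att = 3/2·(g−p) = 3/2·(-8,-13) = (-12.0000,-19.5000)
o1: d²=25 ≤ ρ²=43; F_rep = 11·(0,5)/25² = (0.0000,0.0880)
F = F_att + ΣF_rep = (-12.0000,-19.4120)
Δp = p'−p = (-2.4000,-3.8824); α = Δx/Fx = (-12/5) / (-12) = 1/5
check: Δy/Fy = (-4853/1250) / (-4853/250) = 1/5 ✓

α = 1/5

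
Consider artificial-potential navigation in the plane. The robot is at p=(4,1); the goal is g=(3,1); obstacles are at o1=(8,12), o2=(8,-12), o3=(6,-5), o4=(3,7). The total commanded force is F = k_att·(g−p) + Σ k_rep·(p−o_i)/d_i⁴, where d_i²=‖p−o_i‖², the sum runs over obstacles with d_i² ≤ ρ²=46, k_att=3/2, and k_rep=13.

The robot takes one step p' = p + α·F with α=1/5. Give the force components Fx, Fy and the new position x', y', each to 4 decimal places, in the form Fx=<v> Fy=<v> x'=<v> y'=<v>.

Fx=-1.5068 Fy=-0.0082 x'=3.6986 y'=0.9984

F_att = 3/2·(g−p) = 3/2·(-1,0) = (-1.5000,0.0000)
o1: d²=137 > ρ²=46 → inactive
o2: d²=185 > ρ²=46 → inactive
o3: d²=40 ≤ ρ²=46; F_rep = 13·(-2,6)/40² = (-0.0163,0.0488)
o4: d²=37 ≤ ρ²=46; F_rep = 13·(1,-6)/37² = (0.0095,-0.0570)
F = F_att + ΣF_rep = (-1.5068,-0.0082)
p' = p + 1/5·F = (3.6986,0.9984)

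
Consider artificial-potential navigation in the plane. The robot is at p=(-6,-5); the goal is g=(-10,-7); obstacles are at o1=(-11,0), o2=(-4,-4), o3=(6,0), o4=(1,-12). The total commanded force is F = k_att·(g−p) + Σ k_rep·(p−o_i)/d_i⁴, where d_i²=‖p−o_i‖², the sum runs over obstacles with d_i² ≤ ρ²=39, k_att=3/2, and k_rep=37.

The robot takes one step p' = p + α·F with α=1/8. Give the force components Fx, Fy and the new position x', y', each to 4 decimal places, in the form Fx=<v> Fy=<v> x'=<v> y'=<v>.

F_att = 3/2·(g−p) = 3/2·(-4,-2) = (-6.0000,-3.0000)
o1: d²=50 > ρ²=39 → inactive
o2: d²=5 ≤ ρ²=39; F_rep = 37·(-2,-1)/5² = (-2.9600,-1.4800)
o3: d²=169 > ρ²=39 → inactive
o4: d²=98 > ρ²=39 → inactive
F = F_att + ΣF_rep = (-8.9600,-4.4800)
p' = p + 1/8·F = (-7.1200,-5.5600)

Fx=-8.9600 Fy=-4.4800 x'=-7.1200 y'=-5.5600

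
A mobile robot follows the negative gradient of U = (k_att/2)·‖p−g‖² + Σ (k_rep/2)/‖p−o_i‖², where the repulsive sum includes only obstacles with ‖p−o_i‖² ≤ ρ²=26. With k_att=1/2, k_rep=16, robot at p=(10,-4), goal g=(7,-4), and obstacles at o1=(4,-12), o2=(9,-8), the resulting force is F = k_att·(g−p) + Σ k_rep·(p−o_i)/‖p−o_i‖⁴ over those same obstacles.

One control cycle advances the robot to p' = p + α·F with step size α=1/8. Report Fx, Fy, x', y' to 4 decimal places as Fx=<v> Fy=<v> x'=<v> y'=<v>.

F_att = 1/2·(g−p) = 1/2·(-3,0) = (-1.5000,0.0000)
o1: d²=100 > ρ²=26 → inactive
o2: d²=17 ≤ ρ²=26; F_rep = 16·(1,4)/17² = (0.0554,0.2215)
F = F_att + ΣF_rep = (-1.4446,0.2215)
p' = p + 1/8·F = (9.8194,-3.9723)

Fx=-1.4446 Fy=0.2215 x'=9.8194 y'=-3.9723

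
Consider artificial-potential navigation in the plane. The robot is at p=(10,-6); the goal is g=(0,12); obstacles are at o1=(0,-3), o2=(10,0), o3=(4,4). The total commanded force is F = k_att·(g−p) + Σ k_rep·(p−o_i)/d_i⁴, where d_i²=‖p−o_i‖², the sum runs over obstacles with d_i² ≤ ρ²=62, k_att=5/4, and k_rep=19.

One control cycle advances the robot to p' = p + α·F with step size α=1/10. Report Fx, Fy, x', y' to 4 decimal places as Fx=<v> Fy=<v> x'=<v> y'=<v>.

Fx=-12.5000 Fy=22.4120 x'=8.7500 y'=-3.7588

F_att = 5/4·(g−p) = 5/4·(-10,18) = (-12.5000,22.5000)
o1: d²=109 > ρ²=62 → inactive
o2: d²=36 ≤ ρ²=62; F_rep = 19·(0,-6)/36² = (0.0000,-0.0880)
o3: d²=136 > ρ²=62 → inactive
F = F_att + ΣF_rep = (-12.5000,22.4120)
p' = p + 1/10·F = (8.7500,-3.7588)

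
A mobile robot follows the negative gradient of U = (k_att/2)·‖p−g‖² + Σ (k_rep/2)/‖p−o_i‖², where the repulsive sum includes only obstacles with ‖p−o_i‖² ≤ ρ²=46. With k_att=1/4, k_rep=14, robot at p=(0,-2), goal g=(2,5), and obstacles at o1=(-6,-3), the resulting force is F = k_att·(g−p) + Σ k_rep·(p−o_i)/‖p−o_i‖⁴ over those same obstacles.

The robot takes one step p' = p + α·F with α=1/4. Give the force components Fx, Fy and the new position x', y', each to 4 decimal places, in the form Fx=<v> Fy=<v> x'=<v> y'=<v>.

Fx=0.5614 Fy=1.7602 x'=0.1403 y'=-1.5599

F_att = 1/4·(g−p) = 1/4·(2,7) = (0.5000,1.7500)
o1: d²=37 ≤ ρ²=46; F_rep = 14·(6,1)/37² = (0.0614,0.0102)
F = F_att + ΣF_rep = (0.5614,1.7602)
p' = p + 1/4·F = (0.1403,-1.5599)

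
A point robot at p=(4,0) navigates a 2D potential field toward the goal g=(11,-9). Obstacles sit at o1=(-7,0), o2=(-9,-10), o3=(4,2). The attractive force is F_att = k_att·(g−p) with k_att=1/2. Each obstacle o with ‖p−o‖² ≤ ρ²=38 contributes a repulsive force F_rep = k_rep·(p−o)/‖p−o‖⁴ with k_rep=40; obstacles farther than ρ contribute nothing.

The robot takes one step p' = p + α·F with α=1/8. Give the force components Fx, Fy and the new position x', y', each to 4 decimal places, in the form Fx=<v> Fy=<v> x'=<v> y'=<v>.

F_att = 1/2·(g−p) = 1/2·(7,-9) = (3.5000,-4.5000)
o1: d²=121 > ρ²=38 → inactive
o2: d²=269 > ρ²=38 → inactive
o3: d²=4 ≤ ρ²=38; F_rep = 40·(0,-2)/4² = (0.0000,-5.0000)
F = F_att + ΣF_rep = (3.5000,-9.5000)
p' = p + 1/8·F = (4.4375,-1.1875)

Fx=3.5000 Fy=-9.5000 x'=4.4375 y'=-1.1875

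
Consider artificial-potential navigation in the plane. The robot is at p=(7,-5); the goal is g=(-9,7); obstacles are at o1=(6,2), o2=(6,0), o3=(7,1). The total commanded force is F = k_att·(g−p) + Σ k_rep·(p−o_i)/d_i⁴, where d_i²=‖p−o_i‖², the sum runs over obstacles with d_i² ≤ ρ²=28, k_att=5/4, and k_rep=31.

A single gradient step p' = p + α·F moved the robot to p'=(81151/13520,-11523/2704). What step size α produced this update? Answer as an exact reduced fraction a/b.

α = 1/20

F_att = 5/4·(g−p) = 5/4·(-16,12) = (-20.0000,15.0000)
o1: d²=50 > ρ²=28 → inactive
o2: d²=26 ≤ ρ²=28; F_rep = 31·(1,-5)/26² = (0.0459,-0.2293)
o3: d²=36 > ρ²=28 → inactive
F = F_att + ΣF_rep = (-19.9541,14.7707)
Δp = p'−p = (-0.9977,0.7385); α = Δx/Fx = (-13489/13520) / (-13489/676) = 1/20
check: Δy/Fy = (1997/2704) / (9985/676) = 1/20 ✓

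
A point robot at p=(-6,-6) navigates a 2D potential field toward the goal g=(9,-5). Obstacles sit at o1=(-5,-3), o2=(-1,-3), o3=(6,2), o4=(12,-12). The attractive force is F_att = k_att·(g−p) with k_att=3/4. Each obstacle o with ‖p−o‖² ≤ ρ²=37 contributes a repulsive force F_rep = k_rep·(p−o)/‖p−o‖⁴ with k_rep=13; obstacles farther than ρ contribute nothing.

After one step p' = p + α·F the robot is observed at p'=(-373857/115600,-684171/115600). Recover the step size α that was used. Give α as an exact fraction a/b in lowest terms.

F_att = 3/4·(g−p) = 3/4·(15,1) = (11.2500,0.7500)
o1: d²=10 ≤ ρ²=37; F_rep = 13·(-1,-3)/10² = (-0.1300,-0.3900)
o2: d²=34 ≤ ρ²=37; F_rep = 13·(-5,-3)/34² = (-0.0562,-0.0337)
o3: d²=208 > ρ²=37 → inactive
o4: d²=360 > ρ²=37 → inactive
F = F_att + ΣF_rep = (11.0638,0.3263)
Δp = p'−p = (2.7659,0.0816); α = Δx/Fx = (319743/115600) / (319743/28900) = 1/4
check: Δy/Fy = (9429/115600) / (9429/28900) = 1/4 ✓

α = 1/4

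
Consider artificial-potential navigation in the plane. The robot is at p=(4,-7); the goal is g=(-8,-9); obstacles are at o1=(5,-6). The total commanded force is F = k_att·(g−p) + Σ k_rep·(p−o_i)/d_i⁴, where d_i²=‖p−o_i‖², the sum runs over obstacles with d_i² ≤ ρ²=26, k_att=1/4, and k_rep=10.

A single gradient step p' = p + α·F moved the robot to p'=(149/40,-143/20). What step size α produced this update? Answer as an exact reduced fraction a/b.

α = 1/20

F_att = 1/4·(g−p) = 1/4·(-12,-2) = (-3.0000,-0.5000)
o1: d²=2 ≤ ρ²=26; F_rep = 10·(-1,-1)/2² = (-2.5000,-2.5000)
F = F_att + ΣF_rep = (-5.5000,-3.0000)
Δp = p'−p = (-0.2750,-0.1500); α = Δx/Fx = (-11/40) / (-11/2) = 1/20
check: Δy/Fy = (-3/20) / (-3) = 1/20 ✓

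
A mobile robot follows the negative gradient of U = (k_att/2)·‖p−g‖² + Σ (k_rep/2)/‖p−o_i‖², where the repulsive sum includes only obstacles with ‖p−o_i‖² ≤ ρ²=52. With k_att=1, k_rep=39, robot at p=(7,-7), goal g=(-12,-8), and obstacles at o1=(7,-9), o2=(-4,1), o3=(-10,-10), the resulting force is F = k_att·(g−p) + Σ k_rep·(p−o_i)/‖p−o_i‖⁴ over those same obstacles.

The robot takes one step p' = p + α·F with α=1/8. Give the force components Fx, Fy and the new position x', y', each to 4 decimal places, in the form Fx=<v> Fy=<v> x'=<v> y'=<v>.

Fx=-19.0000 Fy=3.8750 x'=4.6250 y'=-6.5156

F_att = 1·(g−p) = 1·(-19,-1) = (-19.0000,-1.0000)
o1: d²=4 ≤ ρ²=52; F_rep = 39·(0,2)/4² = (0.0000,4.8750)
o2: d²=185 > ρ²=52 → inactive
o3: d²=298 > ρ²=52 → inactive
F = F_att + ΣF_rep = (-19.0000,3.8750)
p' = p + 1/8·F = (4.6250,-6.5156)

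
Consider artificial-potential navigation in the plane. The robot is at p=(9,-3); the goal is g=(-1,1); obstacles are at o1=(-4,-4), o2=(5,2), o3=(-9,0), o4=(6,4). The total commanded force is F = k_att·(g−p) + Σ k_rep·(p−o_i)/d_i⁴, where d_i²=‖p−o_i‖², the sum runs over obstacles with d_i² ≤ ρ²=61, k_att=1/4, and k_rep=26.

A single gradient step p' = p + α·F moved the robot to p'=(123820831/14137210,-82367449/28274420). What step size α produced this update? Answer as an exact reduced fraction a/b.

F_att = 1/4·(g−p) = 1/4·(-10,4) = (-2.5000,1.0000)
o1: d²=170 > ρ²=61 → inactive
o2: d²=41 ≤ ρ²=61; F_rep = 26·(4,-5)/41² = (0.0619,-0.0773)
o3: d²=333 > ρ²=61 → inactive
o4: d²=58 ≤ ρ²=61; F_rep = 26·(3,-7)/58² = (0.0232,-0.0541)
F = F_att + ΣF_rep = (-2.4149,0.8686)
Δp = p'−p = (-0.2415,0.0869); α = Δx/Fx = (-3414059/14137210) / (-3414059/1413721) = 1/10
check: Δy/Fy = (2455811/28274420) / (2455811/2827442) = 1/10 ✓

α = 1/10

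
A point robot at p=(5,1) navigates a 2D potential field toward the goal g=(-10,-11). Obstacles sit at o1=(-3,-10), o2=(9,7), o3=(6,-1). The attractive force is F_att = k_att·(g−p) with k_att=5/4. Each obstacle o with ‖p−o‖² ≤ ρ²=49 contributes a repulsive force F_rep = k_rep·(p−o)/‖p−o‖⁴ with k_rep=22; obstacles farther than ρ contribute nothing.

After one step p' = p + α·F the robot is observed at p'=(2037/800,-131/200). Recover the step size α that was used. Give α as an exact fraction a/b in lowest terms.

α = 1/8

F_att = 5/4·(g−p) = 5/4·(-15,-12) = (-18.7500,-15.0000)
o1: d²=185 > ρ²=49 → inactive
o2: d²=52 > ρ²=49 → inactive
o3: d²=5 ≤ ρ²=49; F_rep = 22·(-1,2)/5² = (-0.8800,1.7600)
F = F_att + ΣF_rep = (-19.6300,-13.2400)
Δp = p'−p = (-2.4537,-1.6550); α = Δx/Fx = (-1963/800) / (-1963/100) = 1/8
check: Δy/Fy = (-331/200) / (-331/25) = 1/8 ✓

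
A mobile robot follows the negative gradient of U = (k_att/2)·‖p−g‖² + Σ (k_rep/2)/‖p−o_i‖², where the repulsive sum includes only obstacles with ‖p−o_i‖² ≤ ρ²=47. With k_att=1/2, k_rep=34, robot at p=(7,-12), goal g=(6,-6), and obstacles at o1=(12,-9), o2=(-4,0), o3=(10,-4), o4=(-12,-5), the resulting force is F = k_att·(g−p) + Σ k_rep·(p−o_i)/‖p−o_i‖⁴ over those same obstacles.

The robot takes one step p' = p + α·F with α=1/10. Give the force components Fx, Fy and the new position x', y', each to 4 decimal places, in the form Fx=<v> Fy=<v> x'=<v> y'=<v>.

Fx=-0.6471 Fy=2.9118 x'=6.9353 y'=-11.7088

F_att = 1/2·(g−p) = 1/2·(-1,6) = (-0.5000,3.0000)
o1: d²=34 ≤ ρ²=47; F_rep = 34·(-5,-3)/34² = (-0.1471,-0.0882)
o2: d²=265 > ρ²=47 → inactive
o3: d²=73 > ρ²=47 → inactive
o4: d²=410 > ρ²=47 → inactive
F = F_att + ΣF_rep = (-0.6471,2.9118)
p' = p + 1/10·F = (6.9353,-11.7088)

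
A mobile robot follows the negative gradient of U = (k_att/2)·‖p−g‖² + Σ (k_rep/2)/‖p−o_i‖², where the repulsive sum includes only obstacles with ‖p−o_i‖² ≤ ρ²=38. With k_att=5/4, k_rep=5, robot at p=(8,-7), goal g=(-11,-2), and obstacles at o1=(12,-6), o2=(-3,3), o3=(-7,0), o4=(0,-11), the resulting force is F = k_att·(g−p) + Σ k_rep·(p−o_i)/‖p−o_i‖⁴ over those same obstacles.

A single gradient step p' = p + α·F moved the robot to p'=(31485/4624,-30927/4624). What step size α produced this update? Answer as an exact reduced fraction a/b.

α = 1/20

F_att = 5/4·(g−p) = 5/4·(-19,5) = (-23.7500,6.2500)
o1: d²=17 ≤ ρ²=38; F_rep = 5·(-4,-1)/17² = (-0.0692,-0.0173)
o2: d²=221 > ρ²=38 → inactive
o3: d²=274 > ρ²=38 → inactive
o4: d²=80 > ρ²=38 → inactive
F = F_att + ΣF_rep = (-23.8192,6.2327)
Δp = p'−p = (-1.1910,0.3116); α = Δx/Fx = (-5507/4624) / (-27535/1156) = 1/20
check: Δy/Fy = (1441/4624) / (7205/1156) = 1/20 ✓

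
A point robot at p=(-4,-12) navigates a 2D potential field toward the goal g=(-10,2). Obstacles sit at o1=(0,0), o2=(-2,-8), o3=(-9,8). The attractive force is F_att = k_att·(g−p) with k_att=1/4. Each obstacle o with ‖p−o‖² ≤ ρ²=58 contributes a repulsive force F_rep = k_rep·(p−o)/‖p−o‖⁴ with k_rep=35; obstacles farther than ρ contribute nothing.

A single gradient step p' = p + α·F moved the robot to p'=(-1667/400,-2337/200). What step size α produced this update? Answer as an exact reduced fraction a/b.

α = 1/10

F_att = 1/4·(g−p) = 1/4·(-6,14) = (-1.5000,3.5000)
o1: d²=160 > ρ²=58 → inactive
o2: d²=20 ≤ ρ²=58; F_rep = 35·(-2,-4)/20² = (-0.1750,-0.3500)
o3: d²=425 > ρ²=58 → inactive
F = F_att + ΣF_rep = (-1.6750,3.1500)
Δp = p'−p = (-0.1675,0.3150); α = Δx/Fx = (-67/400) / (-67/40) = 1/10
check: Δy/Fy = (63/200) / (63/20) = 1/10 ✓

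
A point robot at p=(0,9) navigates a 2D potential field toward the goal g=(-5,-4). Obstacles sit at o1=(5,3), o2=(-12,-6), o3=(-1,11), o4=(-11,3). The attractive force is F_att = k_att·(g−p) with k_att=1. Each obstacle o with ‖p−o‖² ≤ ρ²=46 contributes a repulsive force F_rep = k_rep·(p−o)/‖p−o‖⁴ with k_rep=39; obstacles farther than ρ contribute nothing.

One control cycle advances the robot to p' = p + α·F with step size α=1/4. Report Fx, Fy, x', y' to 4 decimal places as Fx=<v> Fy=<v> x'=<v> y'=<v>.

Fx=-3.4400 Fy=-16.1200 x'=-0.8600 y'=4.9700

F_att = 1·(g−p) = 1·(-5,-13) = (-5.0000,-13.0000)
o1: d²=61 > ρ²=46 → inactive
o2: d²=369 > ρ²=46 → inactive
o3: d²=5 ≤ ρ²=46; F_rep = 39·(1,-2)/5² = (1.5600,-3.1200)
o4: d²=157 > ρ²=46 → inactive
F = F_att + ΣF_rep = (-3.4400,-16.1200)
p' = p + 1/4·F = (-0.8600,4.9700)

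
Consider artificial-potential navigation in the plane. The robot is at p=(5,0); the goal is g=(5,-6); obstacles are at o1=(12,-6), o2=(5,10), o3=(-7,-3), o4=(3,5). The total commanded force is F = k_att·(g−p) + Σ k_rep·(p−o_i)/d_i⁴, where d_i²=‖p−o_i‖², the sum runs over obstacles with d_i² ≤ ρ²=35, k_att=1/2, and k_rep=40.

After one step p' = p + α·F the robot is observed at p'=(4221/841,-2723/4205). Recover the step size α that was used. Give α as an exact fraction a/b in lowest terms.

F_att = 1/2·(g−p) = 1/2·(0,-6) = (0.0000,-3.0000)
o1: d²=85 > ρ²=35 → inactive
o2: d²=100 > ρ²=35 → inactive
o3: d²=153 > ρ²=35 → inactive
o4: d²=29 ≤ ρ²=35; F_rep = 40·(2,-5)/29² = (0.0951,-0.2378)
F = F_att + ΣF_rep = (0.0951,-3.2378)
Δp = p'−p = (0.0190,-0.6476); α = Δx/Fx = (16/841) / (80/841) = 1/5
check: Δy/Fy = (-2723/4205) / (-2723/841) = 1/5 ✓

α = 1/5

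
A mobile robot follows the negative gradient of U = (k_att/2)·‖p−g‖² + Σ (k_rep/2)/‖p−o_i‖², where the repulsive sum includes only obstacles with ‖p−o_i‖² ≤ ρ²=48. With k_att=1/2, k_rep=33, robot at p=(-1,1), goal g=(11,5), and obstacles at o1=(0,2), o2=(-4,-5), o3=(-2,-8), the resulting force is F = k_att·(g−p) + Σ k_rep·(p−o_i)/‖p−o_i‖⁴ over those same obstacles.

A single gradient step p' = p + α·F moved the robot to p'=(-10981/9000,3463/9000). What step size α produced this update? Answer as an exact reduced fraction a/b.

α = 1/10

F_att = 1/2·(g−p) = 1/2·(12,4) = (6.0000,2.0000)
o1: d²=2 ≤ ρ²=48; F_rep = 33·(-1,-1)/2² = (-8.2500,-8.2500)
o2: d²=45 ≤ ρ²=48; F_rep = 33·(3,6)/45² = (0.0489,0.0978)
o3: d²=82 > ρ²=48 → inactive
F = F_att + ΣF_rep = (-2.2011,-6.1522)
Δp = p'−p = (-0.2201,-0.6152); α = Δx/Fx = (-1981/9000) / (-1981/900) = 1/10
check: Δy/Fy = (-5537/9000) / (-5537/900) = 1/10 ✓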